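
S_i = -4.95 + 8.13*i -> [-4.95, 3.18, 11.31, 19.44, 27.57]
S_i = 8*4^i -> [8, 32, 128, 512, 2048]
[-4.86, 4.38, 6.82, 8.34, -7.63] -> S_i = Random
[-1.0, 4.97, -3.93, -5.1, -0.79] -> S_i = Random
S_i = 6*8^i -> [6, 48, 384, 3072, 24576]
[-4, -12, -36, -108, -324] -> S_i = -4*3^i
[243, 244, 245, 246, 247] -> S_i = 243 + 1*i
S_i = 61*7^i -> [61, 427, 2989, 20923, 146461]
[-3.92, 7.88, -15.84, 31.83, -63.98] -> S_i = -3.92*(-2.01)^i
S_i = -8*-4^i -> [-8, 32, -128, 512, -2048]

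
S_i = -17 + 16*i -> [-17, -1, 15, 31, 47]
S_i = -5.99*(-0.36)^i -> [-5.99, 2.16, -0.78, 0.28, -0.1]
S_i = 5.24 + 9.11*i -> [5.24, 14.35, 23.46, 32.57, 41.68]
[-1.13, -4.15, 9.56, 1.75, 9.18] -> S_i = Random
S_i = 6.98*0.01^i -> [6.98, 0.07, 0.0, 0.0, 0.0]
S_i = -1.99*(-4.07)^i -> [-1.99, 8.1, -32.96, 134.16, -546.05]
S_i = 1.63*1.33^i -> [1.63, 2.17, 2.88, 3.83, 5.1]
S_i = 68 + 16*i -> [68, 84, 100, 116, 132]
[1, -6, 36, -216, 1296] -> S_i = 1*-6^i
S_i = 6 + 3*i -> [6, 9, 12, 15, 18]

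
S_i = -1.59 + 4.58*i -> [-1.59, 2.99, 7.57, 12.15, 16.73]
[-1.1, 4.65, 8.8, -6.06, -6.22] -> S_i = Random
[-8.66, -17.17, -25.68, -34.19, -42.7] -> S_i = -8.66 + -8.51*i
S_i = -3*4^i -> [-3, -12, -48, -192, -768]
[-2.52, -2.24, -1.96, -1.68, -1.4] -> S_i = -2.52 + 0.28*i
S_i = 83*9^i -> [83, 747, 6723, 60507, 544563]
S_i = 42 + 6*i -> [42, 48, 54, 60, 66]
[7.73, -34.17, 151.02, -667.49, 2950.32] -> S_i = 7.73*(-4.42)^i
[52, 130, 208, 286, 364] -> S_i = 52 + 78*i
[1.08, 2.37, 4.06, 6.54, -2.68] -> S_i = Random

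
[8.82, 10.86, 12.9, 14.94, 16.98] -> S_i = 8.82 + 2.04*i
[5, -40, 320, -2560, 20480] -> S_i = 5*-8^i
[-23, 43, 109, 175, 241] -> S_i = -23 + 66*i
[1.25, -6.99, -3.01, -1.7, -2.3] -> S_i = Random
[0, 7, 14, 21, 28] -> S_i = 0 + 7*i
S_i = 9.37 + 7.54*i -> [9.37, 16.91, 24.45, 31.99, 39.53]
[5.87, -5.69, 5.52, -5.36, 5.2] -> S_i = 5.87*(-0.97)^i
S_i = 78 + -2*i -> [78, 76, 74, 72, 70]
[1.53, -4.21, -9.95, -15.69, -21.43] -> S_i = 1.53 + -5.74*i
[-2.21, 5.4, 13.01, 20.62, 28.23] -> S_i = -2.21 + 7.61*i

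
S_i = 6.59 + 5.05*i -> [6.59, 11.64, 16.69, 21.74, 26.79]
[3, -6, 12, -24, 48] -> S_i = 3*-2^i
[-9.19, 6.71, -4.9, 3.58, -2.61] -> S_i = -9.19*(-0.73)^i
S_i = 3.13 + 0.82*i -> [3.13, 3.95, 4.77, 5.59, 6.41]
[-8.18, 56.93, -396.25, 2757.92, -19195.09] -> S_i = -8.18*(-6.96)^i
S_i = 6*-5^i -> [6, -30, 150, -750, 3750]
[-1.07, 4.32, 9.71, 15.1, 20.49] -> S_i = -1.07 + 5.39*i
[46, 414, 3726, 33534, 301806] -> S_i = 46*9^i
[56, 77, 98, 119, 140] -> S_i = 56 + 21*i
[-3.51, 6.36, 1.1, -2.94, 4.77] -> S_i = Random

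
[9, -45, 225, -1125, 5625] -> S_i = 9*-5^i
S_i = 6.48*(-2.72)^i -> [6.48, -17.63, 47.94, -130.4, 354.69]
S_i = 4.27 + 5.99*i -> [4.27, 10.26, 16.25, 22.24, 28.23]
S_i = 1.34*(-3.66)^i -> [1.34, -4.9, 17.95, -65.7, 240.45]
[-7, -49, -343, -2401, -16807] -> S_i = -7*7^i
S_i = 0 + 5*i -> [0, 5, 10, 15, 20]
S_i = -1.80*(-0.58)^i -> [-1.8, 1.04, -0.61, 0.35, -0.2]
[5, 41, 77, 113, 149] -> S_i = 5 + 36*i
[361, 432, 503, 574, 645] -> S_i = 361 + 71*i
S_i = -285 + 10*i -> [-285, -275, -265, -255, -245]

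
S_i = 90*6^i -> [90, 540, 3240, 19440, 116640]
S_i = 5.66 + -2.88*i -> [5.66, 2.78, -0.1, -2.98, -5.86]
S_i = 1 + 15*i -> [1, 16, 31, 46, 61]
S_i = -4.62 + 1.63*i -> [-4.62, -2.99, -1.36, 0.27, 1.9]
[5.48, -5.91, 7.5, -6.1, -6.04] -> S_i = Random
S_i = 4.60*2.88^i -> [4.6, 13.25, 38.15, 109.88, 316.47]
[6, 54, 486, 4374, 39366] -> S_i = 6*9^i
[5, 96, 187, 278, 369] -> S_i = 5 + 91*i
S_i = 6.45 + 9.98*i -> [6.45, 16.43, 26.41, 36.39, 46.37]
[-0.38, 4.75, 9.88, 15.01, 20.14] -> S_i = -0.38 + 5.13*i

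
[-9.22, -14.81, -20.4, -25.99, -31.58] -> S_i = -9.22 + -5.59*i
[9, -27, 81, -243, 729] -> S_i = 9*-3^i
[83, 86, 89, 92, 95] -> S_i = 83 + 3*i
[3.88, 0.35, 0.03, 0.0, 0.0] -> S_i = 3.88*0.09^i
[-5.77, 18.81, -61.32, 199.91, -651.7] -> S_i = -5.77*(-3.26)^i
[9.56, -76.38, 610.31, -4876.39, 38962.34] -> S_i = 9.56*(-7.99)^i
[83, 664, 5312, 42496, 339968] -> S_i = 83*8^i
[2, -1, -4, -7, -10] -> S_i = 2 + -3*i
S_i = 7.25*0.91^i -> [7.25, 6.6, 6.0, 5.46, 4.97]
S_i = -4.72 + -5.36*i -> [-4.72, -10.08, -15.44, -20.8, -26.16]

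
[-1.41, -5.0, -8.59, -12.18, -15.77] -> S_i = -1.41 + -3.59*i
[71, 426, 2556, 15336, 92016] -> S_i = 71*6^i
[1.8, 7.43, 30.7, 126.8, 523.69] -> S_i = 1.80*4.13^i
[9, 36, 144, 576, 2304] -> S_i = 9*4^i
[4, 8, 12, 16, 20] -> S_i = 4 + 4*i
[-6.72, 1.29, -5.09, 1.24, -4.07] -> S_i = Random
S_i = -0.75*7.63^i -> [-0.75, -5.72, -43.66, -333.15, -2541.91]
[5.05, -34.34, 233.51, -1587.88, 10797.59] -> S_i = 5.05*(-6.80)^i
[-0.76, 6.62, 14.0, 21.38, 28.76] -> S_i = -0.76 + 7.38*i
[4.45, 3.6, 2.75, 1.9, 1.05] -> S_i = 4.45 + -0.85*i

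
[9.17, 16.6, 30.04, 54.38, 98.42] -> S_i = 9.17*1.81^i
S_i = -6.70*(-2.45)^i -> [-6.7, 16.42, -40.22, 98.53, -241.4]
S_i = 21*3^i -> [21, 63, 189, 567, 1701]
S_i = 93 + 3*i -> [93, 96, 99, 102, 105]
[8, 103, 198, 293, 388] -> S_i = 8 + 95*i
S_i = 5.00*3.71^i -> [5.0, 18.55, 68.82, 255.32, 947.25]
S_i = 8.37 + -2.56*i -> [8.37, 5.81, 3.25, 0.69, -1.87]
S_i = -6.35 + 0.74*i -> [-6.35, -5.61, -4.87, -4.13, -3.39]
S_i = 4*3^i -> [4, 12, 36, 108, 324]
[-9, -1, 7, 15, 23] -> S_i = -9 + 8*i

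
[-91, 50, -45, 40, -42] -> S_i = Random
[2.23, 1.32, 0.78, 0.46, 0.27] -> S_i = 2.23*0.59^i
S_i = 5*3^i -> [5, 15, 45, 135, 405]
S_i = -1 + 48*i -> [-1, 47, 95, 143, 191]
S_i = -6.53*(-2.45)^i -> [-6.53, 16.0, -39.2, 96.03, -235.28]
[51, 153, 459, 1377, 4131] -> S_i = 51*3^i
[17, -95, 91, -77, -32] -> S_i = Random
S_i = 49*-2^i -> [49, -98, 196, -392, 784]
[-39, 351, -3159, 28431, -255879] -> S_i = -39*-9^i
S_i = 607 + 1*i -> [607, 608, 609, 610, 611]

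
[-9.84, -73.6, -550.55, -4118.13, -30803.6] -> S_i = -9.84*7.48^i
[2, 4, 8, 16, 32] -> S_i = 2*2^i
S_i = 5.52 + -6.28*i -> [5.52, -0.76, -7.04, -13.32, -19.6]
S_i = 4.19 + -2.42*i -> [4.19, 1.77, -0.65, -3.07, -5.49]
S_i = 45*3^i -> [45, 135, 405, 1215, 3645]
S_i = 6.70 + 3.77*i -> [6.7, 10.47, 14.24, 18.01, 21.78]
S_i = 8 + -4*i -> [8, 4, 0, -4, -8]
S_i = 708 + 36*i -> [708, 744, 780, 816, 852]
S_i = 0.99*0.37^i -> [0.99, 0.37, 0.14, 0.05, 0.02]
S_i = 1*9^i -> [1, 9, 81, 729, 6561]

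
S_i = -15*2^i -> [-15, -30, -60, -120, -240]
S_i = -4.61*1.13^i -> [-4.61, -5.21, -5.89, -6.65, -7.52]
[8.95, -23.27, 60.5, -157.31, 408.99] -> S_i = 8.95*(-2.60)^i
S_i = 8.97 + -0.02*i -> [8.97, 8.95, 8.93, 8.91, 8.89]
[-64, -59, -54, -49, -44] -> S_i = -64 + 5*i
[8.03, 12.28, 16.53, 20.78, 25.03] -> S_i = 8.03 + 4.25*i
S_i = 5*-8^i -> [5, -40, 320, -2560, 20480]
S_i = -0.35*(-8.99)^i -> [-0.35, 3.15, -28.29, 254.3, -2286.16]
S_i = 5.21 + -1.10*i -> [5.21, 4.11, 3.01, 1.91, 0.81]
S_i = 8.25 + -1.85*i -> [8.25, 6.4, 4.55, 2.7, 0.85]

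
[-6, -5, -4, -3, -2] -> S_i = -6 + 1*i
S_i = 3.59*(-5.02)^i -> [3.59, -18.02, 90.47, -454.16, 2279.87]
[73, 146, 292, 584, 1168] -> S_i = 73*2^i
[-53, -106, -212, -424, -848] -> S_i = -53*2^i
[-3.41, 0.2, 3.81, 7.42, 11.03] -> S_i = -3.41 + 3.61*i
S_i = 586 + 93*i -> [586, 679, 772, 865, 958]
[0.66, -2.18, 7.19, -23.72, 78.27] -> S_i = 0.66*(-3.30)^i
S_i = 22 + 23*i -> [22, 45, 68, 91, 114]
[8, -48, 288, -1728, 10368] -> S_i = 8*-6^i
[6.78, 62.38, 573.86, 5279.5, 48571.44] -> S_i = 6.78*9.20^i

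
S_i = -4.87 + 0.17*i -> [-4.87, -4.7, -4.53, -4.36, -4.19]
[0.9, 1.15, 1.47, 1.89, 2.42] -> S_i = 0.90*1.28^i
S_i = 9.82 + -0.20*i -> [9.82, 9.62, 9.42, 9.22, 9.02]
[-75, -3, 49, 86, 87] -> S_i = Random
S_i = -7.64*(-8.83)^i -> [-7.64, 67.46, -595.68, 5259.88, -46444.7]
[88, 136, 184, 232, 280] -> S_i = 88 + 48*i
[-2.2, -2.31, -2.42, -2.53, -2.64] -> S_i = -2.20 + -0.11*i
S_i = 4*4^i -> [4, 16, 64, 256, 1024]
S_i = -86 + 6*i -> [-86, -80, -74, -68, -62]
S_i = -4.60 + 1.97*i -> [-4.6, -2.63, -0.66, 1.31, 3.28]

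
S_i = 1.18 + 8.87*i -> [1.18, 10.05, 18.92, 27.79, 36.66]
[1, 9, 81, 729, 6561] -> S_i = 1*9^i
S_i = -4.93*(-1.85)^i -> [-4.93, 9.12, -16.87, 31.21, -57.75]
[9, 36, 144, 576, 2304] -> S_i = 9*4^i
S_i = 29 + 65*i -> [29, 94, 159, 224, 289]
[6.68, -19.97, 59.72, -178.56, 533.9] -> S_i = 6.68*(-2.99)^i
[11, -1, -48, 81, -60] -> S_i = Random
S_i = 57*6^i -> [57, 342, 2052, 12312, 73872]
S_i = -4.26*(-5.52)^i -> [-4.26, 23.52, -129.8, 716.52, -3955.18]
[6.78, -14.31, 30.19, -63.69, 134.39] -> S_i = 6.78*(-2.11)^i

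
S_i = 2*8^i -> [2, 16, 128, 1024, 8192]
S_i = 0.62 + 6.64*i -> [0.62, 7.26, 13.9, 20.54, 27.18]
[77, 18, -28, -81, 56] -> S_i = Random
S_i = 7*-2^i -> [7, -14, 28, -56, 112]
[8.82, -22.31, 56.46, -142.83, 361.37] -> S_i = 8.82*(-2.53)^i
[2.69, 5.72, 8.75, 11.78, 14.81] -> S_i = 2.69 + 3.03*i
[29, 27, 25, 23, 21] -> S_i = 29 + -2*i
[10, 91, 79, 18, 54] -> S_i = Random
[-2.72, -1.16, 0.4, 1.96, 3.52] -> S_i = -2.72 + 1.56*i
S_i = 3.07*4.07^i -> [3.07, 12.49, 50.85, 206.98, 842.4]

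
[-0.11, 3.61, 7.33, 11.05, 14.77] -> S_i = -0.11 + 3.72*i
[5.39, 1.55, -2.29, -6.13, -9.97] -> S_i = 5.39 + -3.84*i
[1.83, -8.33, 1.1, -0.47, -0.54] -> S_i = Random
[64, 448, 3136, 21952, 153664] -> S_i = 64*7^i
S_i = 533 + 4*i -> [533, 537, 541, 545, 549]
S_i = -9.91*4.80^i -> [-9.91, -47.57, -228.33, -1095.97, -5260.64]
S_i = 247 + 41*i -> [247, 288, 329, 370, 411]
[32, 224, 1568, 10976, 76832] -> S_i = 32*7^i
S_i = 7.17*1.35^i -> [7.17, 9.68, 13.07, 17.64, 23.82]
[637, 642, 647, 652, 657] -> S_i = 637 + 5*i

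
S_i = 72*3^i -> [72, 216, 648, 1944, 5832]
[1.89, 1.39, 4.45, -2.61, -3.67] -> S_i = Random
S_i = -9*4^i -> [-9, -36, -144, -576, -2304]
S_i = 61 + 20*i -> [61, 81, 101, 121, 141]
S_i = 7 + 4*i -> [7, 11, 15, 19, 23]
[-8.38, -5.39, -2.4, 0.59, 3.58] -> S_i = -8.38 + 2.99*i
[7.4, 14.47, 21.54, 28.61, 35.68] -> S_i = 7.40 + 7.07*i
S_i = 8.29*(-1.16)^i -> [8.29, -9.62, 11.16, -12.94, 15.01]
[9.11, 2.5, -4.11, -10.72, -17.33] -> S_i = 9.11 + -6.61*i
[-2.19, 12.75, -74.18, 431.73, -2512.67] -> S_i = -2.19*(-5.82)^i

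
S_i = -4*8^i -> [-4, -32, -256, -2048, -16384]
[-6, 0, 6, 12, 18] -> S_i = -6 + 6*i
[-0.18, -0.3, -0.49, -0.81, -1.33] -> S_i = -0.18*1.65^i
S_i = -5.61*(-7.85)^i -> [-5.61, 44.04, -345.7, 2713.76, -21303.04]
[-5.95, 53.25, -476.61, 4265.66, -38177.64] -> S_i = -5.95*(-8.95)^i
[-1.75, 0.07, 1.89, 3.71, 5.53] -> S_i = -1.75 + 1.82*i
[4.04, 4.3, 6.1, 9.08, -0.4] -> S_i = Random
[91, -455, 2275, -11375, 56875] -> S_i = 91*-5^i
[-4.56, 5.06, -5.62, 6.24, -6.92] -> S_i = -4.56*(-1.11)^i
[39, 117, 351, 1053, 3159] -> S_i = 39*3^i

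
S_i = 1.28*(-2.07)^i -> [1.28, -2.65, 5.48, -11.35, 23.5]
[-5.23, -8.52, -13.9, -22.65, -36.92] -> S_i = -5.23*1.63^i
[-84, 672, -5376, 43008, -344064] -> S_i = -84*-8^i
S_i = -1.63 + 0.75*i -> [-1.63, -0.88, -0.13, 0.62, 1.37]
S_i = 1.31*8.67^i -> [1.31, 11.36, 98.47, 853.75, 7401.98]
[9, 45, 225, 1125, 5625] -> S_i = 9*5^i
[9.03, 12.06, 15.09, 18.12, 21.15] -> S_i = 9.03 + 3.03*i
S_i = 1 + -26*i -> [1, -25, -51, -77, -103]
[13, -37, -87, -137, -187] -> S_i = 13 + -50*i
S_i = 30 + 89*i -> [30, 119, 208, 297, 386]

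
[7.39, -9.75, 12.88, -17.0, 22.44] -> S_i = 7.39*(-1.32)^i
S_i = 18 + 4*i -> [18, 22, 26, 30, 34]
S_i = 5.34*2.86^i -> [5.34, 15.27, 43.68, 124.92, 357.28]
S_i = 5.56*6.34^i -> [5.56, 35.25, 223.49, 1416.91, 8983.22]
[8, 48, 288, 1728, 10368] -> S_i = 8*6^i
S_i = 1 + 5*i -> [1, 6, 11, 16, 21]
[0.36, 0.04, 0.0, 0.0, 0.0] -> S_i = 0.36*0.11^i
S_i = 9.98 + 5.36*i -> [9.98, 15.34, 20.7, 26.06, 31.42]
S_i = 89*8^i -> [89, 712, 5696, 45568, 364544]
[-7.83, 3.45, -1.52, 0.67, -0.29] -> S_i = -7.83*(-0.44)^i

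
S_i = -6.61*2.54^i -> [-6.61, -16.79, -42.65, -108.32, -275.13]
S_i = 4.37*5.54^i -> [4.37, 24.21, 134.12, 743.04, 4116.43]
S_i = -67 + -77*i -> [-67, -144, -221, -298, -375]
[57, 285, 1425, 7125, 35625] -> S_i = 57*5^i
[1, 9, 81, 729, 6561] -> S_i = 1*9^i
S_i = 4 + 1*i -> [4, 5, 6, 7, 8]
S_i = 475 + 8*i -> [475, 483, 491, 499, 507]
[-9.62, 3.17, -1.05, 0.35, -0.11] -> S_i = -9.62*(-0.33)^i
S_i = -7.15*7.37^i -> [-7.15, -52.7, -388.37, -2862.26, -21094.83]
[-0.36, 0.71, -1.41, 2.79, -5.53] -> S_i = -0.36*(-1.98)^i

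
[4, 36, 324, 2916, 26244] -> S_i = 4*9^i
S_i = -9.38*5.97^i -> [-9.38, -56.0, -334.31, -1995.84, -11915.17]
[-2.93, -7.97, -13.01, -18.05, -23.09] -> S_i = -2.93 + -5.04*i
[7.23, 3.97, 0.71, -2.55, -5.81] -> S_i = 7.23 + -3.26*i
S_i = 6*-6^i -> [6, -36, 216, -1296, 7776]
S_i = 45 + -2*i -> [45, 43, 41, 39, 37]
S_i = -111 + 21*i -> [-111, -90, -69, -48, -27]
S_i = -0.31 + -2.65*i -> [-0.31, -2.96, -5.61, -8.26, -10.91]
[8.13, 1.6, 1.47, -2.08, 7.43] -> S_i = Random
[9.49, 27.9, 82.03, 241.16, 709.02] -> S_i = 9.49*2.94^i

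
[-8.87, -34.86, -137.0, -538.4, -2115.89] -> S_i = -8.87*3.93^i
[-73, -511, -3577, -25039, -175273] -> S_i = -73*7^i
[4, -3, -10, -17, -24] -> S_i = 4 + -7*i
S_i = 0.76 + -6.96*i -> [0.76, -6.2, -13.16, -20.12, -27.08]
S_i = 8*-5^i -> [8, -40, 200, -1000, 5000]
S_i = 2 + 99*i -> [2, 101, 200, 299, 398]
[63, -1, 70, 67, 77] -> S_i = Random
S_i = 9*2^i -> [9, 18, 36, 72, 144]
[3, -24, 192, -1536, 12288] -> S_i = 3*-8^i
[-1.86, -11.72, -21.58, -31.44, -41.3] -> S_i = -1.86 + -9.86*i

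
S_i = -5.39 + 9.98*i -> [-5.39, 4.59, 14.57, 24.55, 34.53]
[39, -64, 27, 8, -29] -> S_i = Random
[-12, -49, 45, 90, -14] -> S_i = Random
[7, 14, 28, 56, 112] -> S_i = 7*2^i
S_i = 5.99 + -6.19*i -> [5.99, -0.2, -6.39, -12.58, -18.77]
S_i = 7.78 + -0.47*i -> [7.78, 7.31, 6.84, 6.37, 5.9]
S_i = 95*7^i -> [95, 665, 4655, 32585, 228095]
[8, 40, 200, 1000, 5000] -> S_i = 8*5^i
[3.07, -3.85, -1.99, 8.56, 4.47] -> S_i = Random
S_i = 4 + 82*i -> [4, 86, 168, 250, 332]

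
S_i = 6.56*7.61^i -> [6.56, 49.92, 379.9, 2891.06, 22001.0]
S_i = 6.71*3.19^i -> [6.71, 21.4, 68.28, 217.82, 694.84]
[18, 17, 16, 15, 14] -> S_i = 18 + -1*i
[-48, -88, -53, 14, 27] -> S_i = Random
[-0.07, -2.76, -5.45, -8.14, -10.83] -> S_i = -0.07 + -2.69*i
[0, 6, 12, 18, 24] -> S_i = 0 + 6*i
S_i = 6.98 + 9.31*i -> [6.98, 16.29, 25.6, 34.91, 44.22]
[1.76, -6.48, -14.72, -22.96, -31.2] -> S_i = 1.76 + -8.24*i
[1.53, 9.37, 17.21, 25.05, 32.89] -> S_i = 1.53 + 7.84*i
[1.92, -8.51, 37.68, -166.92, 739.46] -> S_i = 1.92*(-4.43)^i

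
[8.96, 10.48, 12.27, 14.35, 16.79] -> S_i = 8.96*1.17^i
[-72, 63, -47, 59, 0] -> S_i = Random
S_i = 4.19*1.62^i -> [4.19, 6.79, 11.0, 17.81, 28.86]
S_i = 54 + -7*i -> [54, 47, 40, 33, 26]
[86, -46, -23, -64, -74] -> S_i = Random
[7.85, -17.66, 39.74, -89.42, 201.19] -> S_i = 7.85*(-2.25)^i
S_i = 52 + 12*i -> [52, 64, 76, 88, 100]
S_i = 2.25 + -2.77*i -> [2.25, -0.52, -3.29, -6.06, -8.83]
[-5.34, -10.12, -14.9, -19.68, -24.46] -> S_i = -5.34 + -4.78*i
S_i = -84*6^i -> [-84, -504, -3024, -18144, -108864]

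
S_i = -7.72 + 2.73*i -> [-7.72, -4.99, -2.26, 0.47, 3.2]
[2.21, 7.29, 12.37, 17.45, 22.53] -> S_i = 2.21 + 5.08*i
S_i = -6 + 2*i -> [-6, -4, -2, 0, 2]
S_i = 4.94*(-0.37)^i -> [4.94, -1.83, 0.68, -0.25, 0.09]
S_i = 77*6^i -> [77, 462, 2772, 16632, 99792]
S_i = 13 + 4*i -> [13, 17, 21, 25, 29]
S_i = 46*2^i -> [46, 92, 184, 368, 736]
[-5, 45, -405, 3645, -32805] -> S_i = -5*-9^i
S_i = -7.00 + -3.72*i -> [-7.0, -10.72, -14.44, -18.16, -21.88]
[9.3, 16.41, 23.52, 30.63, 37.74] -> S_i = 9.30 + 7.11*i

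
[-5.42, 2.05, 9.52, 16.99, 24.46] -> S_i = -5.42 + 7.47*i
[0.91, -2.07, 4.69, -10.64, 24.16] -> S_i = 0.91*(-2.27)^i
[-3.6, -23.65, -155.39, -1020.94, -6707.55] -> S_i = -3.60*6.57^i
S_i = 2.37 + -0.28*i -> [2.37, 2.09, 1.81, 1.53, 1.25]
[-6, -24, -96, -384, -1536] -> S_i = -6*4^i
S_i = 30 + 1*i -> [30, 31, 32, 33, 34]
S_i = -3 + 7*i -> [-3, 4, 11, 18, 25]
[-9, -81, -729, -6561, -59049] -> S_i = -9*9^i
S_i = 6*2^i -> [6, 12, 24, 48, 96]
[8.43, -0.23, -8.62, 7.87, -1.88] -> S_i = Random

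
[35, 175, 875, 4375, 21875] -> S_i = 35*5^i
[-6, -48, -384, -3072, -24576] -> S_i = -6*8^i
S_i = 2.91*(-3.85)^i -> [2.91, -11.2, 43.13, -166.06, 639.35]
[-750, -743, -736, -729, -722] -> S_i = -750 + 7*i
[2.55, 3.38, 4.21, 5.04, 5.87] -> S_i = 2.55 + 0.83*i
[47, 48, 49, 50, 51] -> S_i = 47 + 1*i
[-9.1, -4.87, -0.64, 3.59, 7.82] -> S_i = -9.10 + 4.23*i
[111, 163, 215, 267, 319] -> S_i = 111 + 52*i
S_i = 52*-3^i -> [52, -156, 468, -1404, 4212]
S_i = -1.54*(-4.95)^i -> [-1.54, 7.62, -37.73, 186.78, -924.57]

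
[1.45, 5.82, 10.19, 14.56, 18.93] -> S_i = 1.45 + 4.37*i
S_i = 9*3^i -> [9, 27, 81, 243, 729]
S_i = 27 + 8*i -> [27, 35, 43, 51, 59]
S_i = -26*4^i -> [-26, -104, -416, -1664, -6656]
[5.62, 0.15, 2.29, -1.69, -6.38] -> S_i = Random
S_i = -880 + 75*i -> [-880, -805, -730, -655, -580]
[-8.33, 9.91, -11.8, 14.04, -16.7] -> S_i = -8.33*(-1.19)^i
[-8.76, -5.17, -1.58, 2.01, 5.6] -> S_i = -8.76 + 3.59*i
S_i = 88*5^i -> [88, 440, 2200, 11000, 55000]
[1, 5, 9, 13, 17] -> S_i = 1 + 4*i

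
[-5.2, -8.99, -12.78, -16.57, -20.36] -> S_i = -5.20 + -3.79*i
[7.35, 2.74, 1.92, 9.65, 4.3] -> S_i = Random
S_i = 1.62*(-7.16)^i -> [1.62, -11.6, 83.05, -594.64, 4257.62]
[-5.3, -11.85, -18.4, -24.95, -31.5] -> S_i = -5.30 + -6.55*i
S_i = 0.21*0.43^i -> [0.21, 0.09, 0.04, 0.02, 0.01]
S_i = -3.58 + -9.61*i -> [-3.58, -13.19, -22.8, -32.41, -42.02]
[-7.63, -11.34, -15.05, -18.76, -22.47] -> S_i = -7.63 + -3.71*i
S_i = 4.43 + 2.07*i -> [4.43, 6.5, 8.57, 10.64, 12.71]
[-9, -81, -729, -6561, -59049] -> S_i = -9*9^i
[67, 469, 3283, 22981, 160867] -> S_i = 67*7^i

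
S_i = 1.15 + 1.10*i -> [1.15, 2.25, 3.35, 4.45, 5.55]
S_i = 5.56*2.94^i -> [5.56, 16.35, 48.06, 141.29, 415.4]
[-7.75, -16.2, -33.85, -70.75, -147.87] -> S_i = -7.75*2.09^i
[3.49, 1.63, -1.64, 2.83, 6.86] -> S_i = Random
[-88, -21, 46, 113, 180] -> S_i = -88 + 67*i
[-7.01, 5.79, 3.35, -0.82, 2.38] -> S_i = Random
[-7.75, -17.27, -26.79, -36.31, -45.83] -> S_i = -7.75 + -9.52*i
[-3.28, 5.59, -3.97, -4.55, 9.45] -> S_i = Random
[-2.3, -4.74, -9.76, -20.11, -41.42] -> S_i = -2.30*2.06^i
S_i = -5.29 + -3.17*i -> [-5.29, -8.46, -11.63, -14.8, -17.97]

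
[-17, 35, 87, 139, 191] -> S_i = -17 + 52*i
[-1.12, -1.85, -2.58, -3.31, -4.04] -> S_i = -1.12 + -0.73*i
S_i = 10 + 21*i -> [10, 31, 52, 73, 94]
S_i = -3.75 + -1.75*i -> [-3.75, -5.5, -7.25, -9.0, -10.75]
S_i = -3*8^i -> [-3, -24, -192, -1536, -12288]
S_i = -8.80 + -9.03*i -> [-8.8, -17.83, -26.86, -35.89, -44.92]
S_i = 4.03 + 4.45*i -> [4.03, 8.48, 12.93, 17.38, 21.83]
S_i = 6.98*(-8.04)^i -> [6.98, -56.12, 451.2, -3627.63, 29166.18]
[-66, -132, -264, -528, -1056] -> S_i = -66*2^i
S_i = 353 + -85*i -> [353, 268, 183, 98, 13]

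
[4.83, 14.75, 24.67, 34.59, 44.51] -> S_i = 4.83 + 9.92*i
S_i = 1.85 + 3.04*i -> [1.85, 4.89, 7.93, 10.97, 14.01]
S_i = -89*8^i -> [-89, -712, -5696, -45568, -364544]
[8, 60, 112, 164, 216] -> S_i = 8 + 52*i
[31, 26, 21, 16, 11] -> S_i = 31 + -5*i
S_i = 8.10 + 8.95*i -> [8.1, 17.05, 26.0, 34.95, 43.9]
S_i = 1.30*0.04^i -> [1.3, 0.05, 0.0, 0.0, 0.0]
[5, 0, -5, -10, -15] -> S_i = 5 + -5*i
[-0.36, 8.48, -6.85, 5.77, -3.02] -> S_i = Random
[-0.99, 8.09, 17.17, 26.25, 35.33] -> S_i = -0.99 + 9.08*i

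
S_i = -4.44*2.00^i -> [-4.44, -8.88, -17.76, -35.52, -71.04]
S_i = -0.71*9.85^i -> [-0.71, -6.99, -68.89, -678.53, -6683.49]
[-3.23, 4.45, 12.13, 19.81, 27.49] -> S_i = -3.23 + 7.68*i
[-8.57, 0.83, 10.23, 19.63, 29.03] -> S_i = -8.57 + 9.40*i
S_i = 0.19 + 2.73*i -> [0.19, 2.92, 5.65, 8.38, 11.11]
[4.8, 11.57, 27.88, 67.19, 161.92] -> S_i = 4.80*2.41^i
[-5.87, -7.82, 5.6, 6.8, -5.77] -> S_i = Random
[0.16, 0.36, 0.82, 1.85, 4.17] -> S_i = 0.16*2.26^i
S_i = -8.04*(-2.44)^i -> [-8.04, 19.62, -47.87, 116.8, -284.98]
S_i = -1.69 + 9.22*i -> [-1.69, 7.53, 16.75, 25.97, 35.19]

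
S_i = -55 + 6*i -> [-55, -49, -43, -37, -31]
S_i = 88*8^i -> [88, 704, 5632, 45056, 360448]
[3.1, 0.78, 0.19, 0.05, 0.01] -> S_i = 3.10*0.25^i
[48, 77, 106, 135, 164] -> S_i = 48 + 29*i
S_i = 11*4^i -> [11, 44, 176, 704, 2816]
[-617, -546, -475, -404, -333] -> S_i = -617 + 71*i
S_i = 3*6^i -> [3, 18, 108, 648, 3888]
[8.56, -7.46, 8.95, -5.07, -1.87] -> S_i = Random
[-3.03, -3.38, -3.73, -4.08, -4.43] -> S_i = -3.03 + -0.35*i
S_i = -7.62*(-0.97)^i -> [-7.62, 7.39, -7.17, 6.95, -6.75]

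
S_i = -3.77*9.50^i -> [-3.77, -35.82, -340.24, -3232.3, -30706.89]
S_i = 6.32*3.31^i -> [6.32, 20.92, 69.24, 229.19, 758.63]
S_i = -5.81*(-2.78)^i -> [-5.81, 16.15, -44.9, 124.83, -347.02]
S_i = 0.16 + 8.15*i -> [0.16, 8.31, 16.46, 24.61, 32.76]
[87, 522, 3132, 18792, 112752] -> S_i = 87*6^i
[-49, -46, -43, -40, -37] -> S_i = -49 + 3*i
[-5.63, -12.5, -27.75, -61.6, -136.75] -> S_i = -5.63*2.22^i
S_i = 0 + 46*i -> [0, 46, 92, 138, 184]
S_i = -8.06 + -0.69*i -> [-8.06, -8.75, -9.44, -10.13, -10.82]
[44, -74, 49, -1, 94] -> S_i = Random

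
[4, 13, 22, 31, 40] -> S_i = 4 + 9*i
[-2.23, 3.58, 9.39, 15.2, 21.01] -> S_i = -2.23 + 5.81*i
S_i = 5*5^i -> [5, 25, 125, 625, 3125]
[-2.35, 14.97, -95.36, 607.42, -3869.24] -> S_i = -2.35*(-6.37)^i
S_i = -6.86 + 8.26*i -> [-6.86, 1.4, 9.66, 17.92, 26.18]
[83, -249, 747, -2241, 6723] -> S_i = 83*-3^i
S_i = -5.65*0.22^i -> [-5.65, -1.24, -0.27, -0.06, -0.01]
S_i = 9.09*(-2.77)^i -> [9.09, -25.18, 69.75, -193.2, 535.16]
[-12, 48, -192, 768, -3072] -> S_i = -12*-4^i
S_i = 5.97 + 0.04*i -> [5.97, 6.01, 6.05, 6.09, 6.13]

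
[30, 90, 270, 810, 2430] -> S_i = 30*3^i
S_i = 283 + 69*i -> [283, 352, 421, 490, 559]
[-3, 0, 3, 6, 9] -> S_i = -3 + 3*i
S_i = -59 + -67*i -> [-59, -126, -193, -260, -327]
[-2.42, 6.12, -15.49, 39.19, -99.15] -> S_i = -2.42*(-2.53)^i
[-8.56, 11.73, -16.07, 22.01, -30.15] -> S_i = -8.56*(-1.37)^i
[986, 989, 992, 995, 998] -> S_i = 986 + 3*i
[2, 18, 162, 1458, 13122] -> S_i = 2*9^i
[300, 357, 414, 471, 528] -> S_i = 300 + 57*i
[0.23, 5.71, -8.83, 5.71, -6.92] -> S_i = Random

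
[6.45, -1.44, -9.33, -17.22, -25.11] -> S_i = 6.45 + -7.89*i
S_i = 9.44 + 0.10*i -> [9.44, 9.54, 9.64, 9.74, 9.84]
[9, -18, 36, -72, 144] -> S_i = 9*-2^i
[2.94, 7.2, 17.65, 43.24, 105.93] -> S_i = 2.94*2.45^i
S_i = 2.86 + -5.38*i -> [2.86, -2.52, -7.9, -13.28, -18.66]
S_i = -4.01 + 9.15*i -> [-4.01, 5.14, 14.29, 23.44, 32.59]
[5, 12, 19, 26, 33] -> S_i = 5 + 7*i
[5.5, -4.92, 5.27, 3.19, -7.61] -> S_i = Random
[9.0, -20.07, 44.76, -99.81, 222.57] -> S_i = 9.00*(-2.23)^i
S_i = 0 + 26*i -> [0, 26, 52, 78, 104]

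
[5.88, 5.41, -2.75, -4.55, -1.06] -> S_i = Random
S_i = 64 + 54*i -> [64, 118, 172, 226, 280]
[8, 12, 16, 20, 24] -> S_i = 8 + 4*i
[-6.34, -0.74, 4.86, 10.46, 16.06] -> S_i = -6.34 + 5.60*i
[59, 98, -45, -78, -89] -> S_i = Random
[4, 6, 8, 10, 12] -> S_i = 4 + 2*i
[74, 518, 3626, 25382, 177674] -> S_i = 74*7^i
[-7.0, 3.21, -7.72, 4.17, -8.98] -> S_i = Random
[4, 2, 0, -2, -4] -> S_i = 4 + -2*i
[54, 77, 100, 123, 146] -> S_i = 54 + 23*i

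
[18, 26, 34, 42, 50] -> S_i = 18 + 8*i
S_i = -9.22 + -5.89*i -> [-9.22, -15.11, -21.0, -26.89, -32.78]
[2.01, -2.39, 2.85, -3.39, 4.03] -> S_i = 2.01*(-1.19)^i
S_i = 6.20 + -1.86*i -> [6.2, 4.34, 2.48, 0.62, -1.24]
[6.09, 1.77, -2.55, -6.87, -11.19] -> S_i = 6.09 + -4.32*i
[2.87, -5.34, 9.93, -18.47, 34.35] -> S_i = 2.87*(-1.86)^i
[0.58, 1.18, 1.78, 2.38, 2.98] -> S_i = 0.58 + 0.60*i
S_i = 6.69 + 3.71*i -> [6.69, 10.4, 14.11, 17.82, 21.53]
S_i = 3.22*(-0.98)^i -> [3.22, -3.16, 3.09, -3.03, 2.97]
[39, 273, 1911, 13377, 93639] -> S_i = 39*7^i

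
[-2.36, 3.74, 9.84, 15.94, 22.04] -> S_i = -2.36 + 6.10*i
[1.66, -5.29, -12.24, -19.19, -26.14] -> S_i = 1.66 + -6.95*i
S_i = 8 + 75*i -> [8, 83, 158, 233, 308]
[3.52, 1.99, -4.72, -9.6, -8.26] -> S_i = Random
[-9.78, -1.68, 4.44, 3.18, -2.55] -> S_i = Random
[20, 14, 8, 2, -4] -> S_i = 20 + -6*i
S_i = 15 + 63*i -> [15, 78, 141, 204, 267]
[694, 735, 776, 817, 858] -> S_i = 694 + 41*i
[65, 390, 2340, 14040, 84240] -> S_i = 65*6^i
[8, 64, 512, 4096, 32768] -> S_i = 8*8^i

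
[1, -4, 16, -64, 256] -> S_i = 1*-4^i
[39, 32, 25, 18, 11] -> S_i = 39 + -7*i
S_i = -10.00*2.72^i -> [-10.0, -27.2, -73.98, -201.24, -547.36]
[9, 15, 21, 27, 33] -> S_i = 9 + 6*i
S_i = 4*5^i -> [4, 20, 100, 500, 2500]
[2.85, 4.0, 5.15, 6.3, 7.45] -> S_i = 2.85 + 1.15*i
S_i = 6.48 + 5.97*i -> [6.48, 12.45, 18.42, 24.39, 30.36]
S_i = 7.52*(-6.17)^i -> [7.52, -46.4, 286.28, -1766.34, 10898.29]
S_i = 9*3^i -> [9, 27, 81, 243, 729]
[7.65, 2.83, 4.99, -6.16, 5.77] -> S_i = Random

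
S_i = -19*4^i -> [-19, -76, -304, -1216, -4864]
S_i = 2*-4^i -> [2, -8, 32, -128, 512]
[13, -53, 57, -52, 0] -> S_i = Random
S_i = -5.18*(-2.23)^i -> [-5.18, 11.55, -25.76, 57.44, -128.1]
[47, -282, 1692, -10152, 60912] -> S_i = 47*-6^i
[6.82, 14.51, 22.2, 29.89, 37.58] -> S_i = 6.82 + 7.69*i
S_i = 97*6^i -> [97, 582, 3492, 20952, 125712]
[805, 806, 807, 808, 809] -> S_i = 805 + 1*i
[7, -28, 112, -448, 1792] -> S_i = 7*-4^i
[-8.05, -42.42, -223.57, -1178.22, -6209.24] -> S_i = -8.05*5.27^i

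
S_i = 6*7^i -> [6, 42, 294, 2058, 14406]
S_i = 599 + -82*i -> [599, 517, 435, 353, 271]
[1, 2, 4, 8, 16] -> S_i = 1*2^i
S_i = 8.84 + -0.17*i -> [8.84, 8.67, 8.5, 8.33, 8.16]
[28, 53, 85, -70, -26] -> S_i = Random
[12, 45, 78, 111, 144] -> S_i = 12 + 33*i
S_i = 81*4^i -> [81, 324, 1296, 5184, 20736]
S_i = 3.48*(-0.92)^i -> [3.48, -3.2, 2.95, -2.71, 2.49]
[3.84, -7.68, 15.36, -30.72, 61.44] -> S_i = 3.84*(-2.00)^i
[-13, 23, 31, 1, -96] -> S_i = Random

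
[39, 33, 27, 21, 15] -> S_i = 39 + -6*i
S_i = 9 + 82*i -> [9, 91, 173, 255, 337]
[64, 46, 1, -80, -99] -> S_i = Random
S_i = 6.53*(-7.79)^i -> [6.53, -50.87, 396.27, -3086.92, 24047.12]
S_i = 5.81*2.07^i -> [5.81, 12.03, 24.9, 51.53, 106.67]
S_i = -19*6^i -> [-19, -114, -684, -4104, -24624]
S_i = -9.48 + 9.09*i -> [-9.48, -0.39, 8.7, 17.79, 26.88]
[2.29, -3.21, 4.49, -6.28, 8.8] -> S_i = 2.29*(-1.40)^i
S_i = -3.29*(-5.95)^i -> [-3.29, 19.58, -116.47, 693.02, -4123.48]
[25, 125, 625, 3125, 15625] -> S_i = 25*5^i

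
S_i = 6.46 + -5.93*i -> [6.46, 0.53, -5.4, -11.33, -17.26]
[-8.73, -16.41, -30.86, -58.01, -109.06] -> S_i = -8.73*1.88^i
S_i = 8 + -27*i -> [8, -19, -46, -73, -100]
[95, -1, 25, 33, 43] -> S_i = Random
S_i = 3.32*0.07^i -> [3.32, 0.23, 0.02, 0.0, 0.0]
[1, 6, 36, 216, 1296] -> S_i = 1*6^i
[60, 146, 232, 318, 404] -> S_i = 60 + 86*i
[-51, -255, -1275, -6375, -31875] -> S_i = -51*5^i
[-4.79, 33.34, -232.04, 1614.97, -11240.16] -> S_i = -4.79*(-6.96)^i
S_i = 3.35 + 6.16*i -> [3.35, 9.51, 15.67, 21.83, 27.99]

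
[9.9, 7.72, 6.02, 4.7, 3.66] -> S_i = 9.90*0.78^i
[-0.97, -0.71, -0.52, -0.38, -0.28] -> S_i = -0.97*0.73^i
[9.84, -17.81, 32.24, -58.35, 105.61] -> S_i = 9.84*(-1.81)^i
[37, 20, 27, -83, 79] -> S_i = Random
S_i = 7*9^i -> [7, 63, 567, 5103, 45927]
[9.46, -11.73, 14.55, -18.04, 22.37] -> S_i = 9.46*(-1.24)^i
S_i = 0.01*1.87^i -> [0.01, 0.02, 0.03, 0.07, 0.12]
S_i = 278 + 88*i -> [278, 366, 454, 542, 630]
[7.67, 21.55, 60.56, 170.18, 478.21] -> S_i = 7.67*2.81^i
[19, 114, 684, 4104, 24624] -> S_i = 19*6^i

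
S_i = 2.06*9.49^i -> [2.06, 19.55, 185.52, 1760.62, 16708.29]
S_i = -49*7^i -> [-49, -343, -2401, -16807, -117649]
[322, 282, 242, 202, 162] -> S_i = 322 + -40*i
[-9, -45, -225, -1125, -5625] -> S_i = -9*5^i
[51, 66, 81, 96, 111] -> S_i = 51 + 15*i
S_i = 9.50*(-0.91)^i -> [9.5, -8.64, 7.87, -7.16, 6.51]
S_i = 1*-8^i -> [1, -8, 64, -512, 4096]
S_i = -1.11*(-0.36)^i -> [-1.11, 0.4, -0.14, 0.05, -0.02]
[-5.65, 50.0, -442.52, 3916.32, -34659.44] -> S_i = -5.65*(-8.85)^i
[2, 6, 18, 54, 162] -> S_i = 2*3^i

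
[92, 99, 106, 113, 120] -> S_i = 92 + 7*i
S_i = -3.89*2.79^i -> [-3.89, -10.85, -30.28, -84.48, -235.7]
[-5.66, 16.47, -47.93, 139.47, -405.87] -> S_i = -5.66*(-2.91)^i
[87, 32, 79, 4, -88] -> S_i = Random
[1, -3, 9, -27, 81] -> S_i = 1*-3^i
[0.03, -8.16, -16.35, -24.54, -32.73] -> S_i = 0.03 + -8.19*i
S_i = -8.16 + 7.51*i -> [-8.16, -0.65, 6.86, 14.37, 21.88]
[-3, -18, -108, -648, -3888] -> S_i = -3*6^i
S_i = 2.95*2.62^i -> [2.95, 7.73, 20.25, 53.05, 139.0]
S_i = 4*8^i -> [4, 32, 256, 2048, 16384]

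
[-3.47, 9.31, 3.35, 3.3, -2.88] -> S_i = Random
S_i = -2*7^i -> [-2, -14, -98, -686, -4802]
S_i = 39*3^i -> [39, 117, 351, 1053, 3159]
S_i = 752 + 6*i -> [752, 758, 764, 770, 776]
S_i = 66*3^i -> [66, 198, 594, 1782, 5346]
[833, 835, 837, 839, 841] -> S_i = 833 + 2*i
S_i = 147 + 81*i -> [147, 228, 309, 390, 471]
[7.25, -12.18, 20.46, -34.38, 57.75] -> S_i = 7.25*(-1.68)^i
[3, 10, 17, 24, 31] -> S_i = 3 + 7*i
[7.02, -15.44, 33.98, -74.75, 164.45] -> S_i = 7.02*(-2.20)^i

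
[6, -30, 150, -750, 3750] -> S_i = 6*-5^i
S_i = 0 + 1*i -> [0, 1, 2, 3, 4]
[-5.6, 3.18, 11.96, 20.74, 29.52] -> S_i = -5.60 + 8.78*i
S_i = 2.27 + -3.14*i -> [2.27, -0.87, -4.01, -7.15, -10.29]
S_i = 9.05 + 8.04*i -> [9.05, 17.09, 25.13, 33.17, 41.21]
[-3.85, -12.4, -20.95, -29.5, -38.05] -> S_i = -3.85 + -8.55*i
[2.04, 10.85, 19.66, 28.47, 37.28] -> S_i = 2.04 + 8.81*i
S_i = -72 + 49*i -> [-72, -23, 26, 75, 124]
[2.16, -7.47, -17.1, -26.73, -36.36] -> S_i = 2.16 + -9.63*i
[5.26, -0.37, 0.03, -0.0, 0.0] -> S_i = 5.26*(-0.07)^i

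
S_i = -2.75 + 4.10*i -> [-2.75, 1.35, 5.45, 9.55, 13.65]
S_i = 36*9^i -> [36, 324, 2916, 26244, 236196]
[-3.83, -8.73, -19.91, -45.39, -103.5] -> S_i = -3.83*2.28^i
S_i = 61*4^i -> [61, 244, 976, 3904, 15616]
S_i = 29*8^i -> [29, 232, 1856, 14848, 118784]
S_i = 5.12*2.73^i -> [5.12, 13.98, 38.16, 104.17, 284.39]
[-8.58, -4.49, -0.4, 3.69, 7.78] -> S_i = -8.58 + 4.09*i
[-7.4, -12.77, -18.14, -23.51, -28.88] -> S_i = -7.40 + -5.37*i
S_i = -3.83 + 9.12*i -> [-3.83, 5.29, 14.41, 23.53, 32.65]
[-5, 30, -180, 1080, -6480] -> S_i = -5*-6^i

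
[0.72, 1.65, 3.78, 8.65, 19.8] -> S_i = 0.72*2.29^i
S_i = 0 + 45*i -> [0, 45, 90, 135, 180]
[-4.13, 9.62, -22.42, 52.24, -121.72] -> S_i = -4.13*(-2.33)^i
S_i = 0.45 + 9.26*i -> [0.45, 9.71, 18.97, 28.23, 37.49]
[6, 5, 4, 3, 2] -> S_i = 6 + -1*i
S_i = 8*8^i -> [8, 64, 512, 4096, 32768]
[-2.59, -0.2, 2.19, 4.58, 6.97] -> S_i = -2.59 + 2.39*i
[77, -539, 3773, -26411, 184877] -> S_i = 77*-7^i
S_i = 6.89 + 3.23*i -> [6.89, 10.12, 13.35, 16.58, 19.81]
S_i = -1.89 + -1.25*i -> [-1.89, -3.14, -4.39, -5.64, -6.89]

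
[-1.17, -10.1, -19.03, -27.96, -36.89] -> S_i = -1.17 + -8.93*i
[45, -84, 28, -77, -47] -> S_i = Random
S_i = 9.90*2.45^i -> [9.9, 24.26, 59.42, 145.59, 356.7]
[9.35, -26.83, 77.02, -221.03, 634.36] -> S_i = 9.35*(-2.87)^i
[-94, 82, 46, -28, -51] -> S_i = Random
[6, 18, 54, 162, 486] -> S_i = 6*3^i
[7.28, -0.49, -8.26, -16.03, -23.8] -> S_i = 7.28 + -7.77*i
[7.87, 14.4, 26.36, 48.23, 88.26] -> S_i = 7.87*1.83^i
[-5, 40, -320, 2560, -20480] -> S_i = -5*-8^i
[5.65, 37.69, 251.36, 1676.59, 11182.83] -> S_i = 5.65*6.67^i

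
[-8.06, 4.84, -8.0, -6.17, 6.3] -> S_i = Random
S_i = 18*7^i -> [18, 126, 882, 6174, 43218]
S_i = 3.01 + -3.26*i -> [3.01, -0.25, -3.51, -6.77, -10.03]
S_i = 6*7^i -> [6, 42, 294, 2058, 14406]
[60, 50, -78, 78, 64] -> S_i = Random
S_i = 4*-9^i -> [4, -36, 324, -2916, 26244]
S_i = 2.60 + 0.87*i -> [2.6, 3.47, 4.34, 5.21, 6.08]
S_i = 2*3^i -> [2, 6, 18, 54, 162]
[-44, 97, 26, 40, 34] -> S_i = Random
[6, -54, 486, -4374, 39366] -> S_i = 6*-9^i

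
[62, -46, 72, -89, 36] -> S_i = Random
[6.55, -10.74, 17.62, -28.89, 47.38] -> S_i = 6.55*(-1.64)^i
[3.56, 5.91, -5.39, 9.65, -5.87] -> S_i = Random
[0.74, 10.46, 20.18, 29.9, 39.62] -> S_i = 0.74 + 9.72*i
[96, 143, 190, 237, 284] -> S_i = 96 + 47*i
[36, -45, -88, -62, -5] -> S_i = Random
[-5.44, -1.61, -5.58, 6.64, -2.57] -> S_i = Random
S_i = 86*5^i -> [86, 430, 2150, 10750, 53750]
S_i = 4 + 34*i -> [4, 38, 72, 106, 140]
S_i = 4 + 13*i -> [4, 17, 30, 43, 56]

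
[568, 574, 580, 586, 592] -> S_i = 568 + 6*i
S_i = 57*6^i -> [57, 342, 2052, 12312, 73872]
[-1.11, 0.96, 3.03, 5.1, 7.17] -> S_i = -1.11 + 2.07*i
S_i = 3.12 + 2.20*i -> [3.12, 5.32, 7.52, 9.72, 11.92]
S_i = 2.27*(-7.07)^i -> [2.27, -16.05, 113.47, -802.2, 5671.57]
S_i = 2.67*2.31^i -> [2.67, 6.17, 14.25, 32.91, 76.03]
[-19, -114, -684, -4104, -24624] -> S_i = -19*6^i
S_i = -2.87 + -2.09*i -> [-2.87, -4.96, -7.05, -9.14, -11.23]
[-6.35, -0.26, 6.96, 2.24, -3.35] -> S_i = Random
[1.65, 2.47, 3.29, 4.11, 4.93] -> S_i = 1.65 + 0.82*i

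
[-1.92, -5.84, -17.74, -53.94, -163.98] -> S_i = -1.92*3.04^i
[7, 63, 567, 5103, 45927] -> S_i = 7*9^i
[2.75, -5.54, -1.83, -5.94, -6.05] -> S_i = Random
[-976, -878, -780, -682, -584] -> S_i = -976 + 98*i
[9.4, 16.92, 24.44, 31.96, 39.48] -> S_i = 9.40 + 7.52*i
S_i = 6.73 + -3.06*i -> [6.73, 3.67, 0.61, -2.45, -5.51]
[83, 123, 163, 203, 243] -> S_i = 83 + 40*i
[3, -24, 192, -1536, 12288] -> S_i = 3*-8^i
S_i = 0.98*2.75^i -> [0.98, 2.7, 7.41, 20.38, 56.05]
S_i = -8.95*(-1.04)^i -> [-8.95, 9.31, -9.68, 10.07, -10.47]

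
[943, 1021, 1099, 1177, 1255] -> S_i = 943 + 78*i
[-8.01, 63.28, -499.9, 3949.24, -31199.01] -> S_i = -8.01*(-7.90)^i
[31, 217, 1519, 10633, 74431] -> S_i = 31*7^i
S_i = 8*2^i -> [8, 16, 32, 64, 128]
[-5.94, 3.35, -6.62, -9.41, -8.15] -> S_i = Random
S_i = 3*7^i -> [3, 21, 147, 1029, 7203]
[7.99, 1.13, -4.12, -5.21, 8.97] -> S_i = Random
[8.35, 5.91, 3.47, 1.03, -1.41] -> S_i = 8.35 + -2.44*i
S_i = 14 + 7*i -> [14, 21, 28, 35, 42]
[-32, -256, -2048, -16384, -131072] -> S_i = -32*8^i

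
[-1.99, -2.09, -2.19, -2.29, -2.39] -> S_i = -1.99 + -0.10*i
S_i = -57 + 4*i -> [-57, -53, -49, -45, -41]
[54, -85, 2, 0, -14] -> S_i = Random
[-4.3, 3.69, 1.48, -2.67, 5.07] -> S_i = Random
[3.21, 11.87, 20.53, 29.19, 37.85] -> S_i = 3.21 + 8.66*i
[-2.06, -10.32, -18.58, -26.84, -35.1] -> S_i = -2.06 + -8.26*i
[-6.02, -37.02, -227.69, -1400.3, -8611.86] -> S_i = -6.02*6.15^i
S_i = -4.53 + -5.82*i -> [-4.53, -10.35, -16.17, -21.99, -27.81]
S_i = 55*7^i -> [55, 385, 2695, 18865, 132055]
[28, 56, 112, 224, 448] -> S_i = 28*2^i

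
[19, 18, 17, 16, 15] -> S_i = 19 + -1*i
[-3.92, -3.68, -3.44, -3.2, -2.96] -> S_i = -3.92 + 0.24*i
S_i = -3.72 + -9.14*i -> [-3.72, -12.86, -22.0, -31.14, -40.28]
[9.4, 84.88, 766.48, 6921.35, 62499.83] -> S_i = 9.40*9.03^i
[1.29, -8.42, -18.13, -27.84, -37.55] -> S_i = 1.29 + -9.71*i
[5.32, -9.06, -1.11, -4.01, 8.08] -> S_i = Random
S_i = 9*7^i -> [9, 63, 441, 3087, 21609]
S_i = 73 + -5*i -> [73, 68, 63, 58, 53]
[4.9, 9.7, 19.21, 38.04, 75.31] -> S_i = 4.90*1.98^i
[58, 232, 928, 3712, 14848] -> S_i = 58*4^i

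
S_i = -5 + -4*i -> [-5, -9, -13, -17, -21]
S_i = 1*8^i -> [1, 8, 64, 512, 4096]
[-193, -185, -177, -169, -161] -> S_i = -193 + 8*i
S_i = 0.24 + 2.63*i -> [0.24, 2.87, 5.5, 8.13, 10.76]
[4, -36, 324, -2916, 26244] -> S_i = 4*-9^i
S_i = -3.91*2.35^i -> [-3.91, -9.19, -21.59, -50.74, -119.25]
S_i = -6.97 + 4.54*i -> [-6.97, -2.43, 2.11, 6.65, 11.19]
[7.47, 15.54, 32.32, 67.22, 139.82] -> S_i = 7.47*2.08^i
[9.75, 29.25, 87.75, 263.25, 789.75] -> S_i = 9.75*3.00^i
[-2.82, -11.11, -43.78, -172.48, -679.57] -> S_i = -2.82*3.94^i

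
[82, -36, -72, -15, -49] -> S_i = Random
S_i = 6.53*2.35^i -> [6.53, 15.35, 36.06, 84.75, 199.15]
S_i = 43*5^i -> [43, 215, 1075, 5375, 26875]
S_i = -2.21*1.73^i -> [-2.21, -3.82, -6.61, -11.44, -19.8]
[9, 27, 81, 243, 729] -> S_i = 9*3^i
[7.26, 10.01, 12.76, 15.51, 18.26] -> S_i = 7.26 + 2.75*i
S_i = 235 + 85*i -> [235, 320, 405, 490, 575]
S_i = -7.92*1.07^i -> [-7.92, -8.47, -9.07, -9.7, -10.38]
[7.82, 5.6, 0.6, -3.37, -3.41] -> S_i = Random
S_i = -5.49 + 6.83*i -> [-5.49, 1.34, 8.17, 15.0, 21.83]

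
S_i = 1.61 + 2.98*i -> [1.61, 4.59, 7.57, 10.55, 13.53]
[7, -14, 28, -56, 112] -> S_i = 7*-2^i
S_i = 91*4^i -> [91, 364, 1456, 5824, 23296]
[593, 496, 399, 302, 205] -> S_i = 593 + -97*i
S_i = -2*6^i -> [-2, -12, -72, -432, -2592]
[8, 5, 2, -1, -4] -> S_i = 8 + -3*i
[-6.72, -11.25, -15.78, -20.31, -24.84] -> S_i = -6.72 + -4.53*i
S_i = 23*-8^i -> [23, -184, 1472, -11776, 94208]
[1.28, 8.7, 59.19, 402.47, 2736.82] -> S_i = 1.28*6.80^i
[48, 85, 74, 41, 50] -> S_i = Random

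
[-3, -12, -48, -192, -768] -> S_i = -3*4^i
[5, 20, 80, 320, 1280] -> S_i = 5*4^i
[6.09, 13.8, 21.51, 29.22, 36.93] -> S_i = 6.09 + 7.71*i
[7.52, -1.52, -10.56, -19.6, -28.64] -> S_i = 7.52 + -9.04*i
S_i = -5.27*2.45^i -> [-5.27, -12.91, -31.63, -77.5, -189.88]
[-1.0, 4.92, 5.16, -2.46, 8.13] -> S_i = Random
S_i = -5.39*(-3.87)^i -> [-5.39, 20.86, -80.73, 312.41, -1209.02]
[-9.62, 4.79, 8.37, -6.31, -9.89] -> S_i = Random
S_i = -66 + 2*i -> [-66, -64, -62, -60, -58]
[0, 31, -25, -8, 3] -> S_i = Random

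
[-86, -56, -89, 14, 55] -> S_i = Random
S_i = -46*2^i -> [-46, -92, -184, -368, -736]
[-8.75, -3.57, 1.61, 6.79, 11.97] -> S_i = -8.75 + 5.18*i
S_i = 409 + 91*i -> [409, 500, 591, 682, 773]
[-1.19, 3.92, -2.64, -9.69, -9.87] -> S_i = Random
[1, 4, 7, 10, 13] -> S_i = 1 + 3*i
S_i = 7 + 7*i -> [7, 14, 21, 28, 35]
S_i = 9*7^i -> [9, 63, 441, 3087, 21609]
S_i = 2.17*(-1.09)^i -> [2.17, -2.37, 2.58, -2.81, 3.06]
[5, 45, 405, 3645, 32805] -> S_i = 5*9^i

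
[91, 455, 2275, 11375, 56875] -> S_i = 91*5^i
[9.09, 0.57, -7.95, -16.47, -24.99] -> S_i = 9.09 + -8.52*i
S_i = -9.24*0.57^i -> [-9.24, -5.27, -3.0, -1.71, -0.98]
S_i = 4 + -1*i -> [4, 3, 2, 1, 0]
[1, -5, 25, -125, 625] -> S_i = 1*-5^i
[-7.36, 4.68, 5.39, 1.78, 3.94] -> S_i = Random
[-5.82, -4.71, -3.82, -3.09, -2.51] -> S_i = -5.82*0.81^i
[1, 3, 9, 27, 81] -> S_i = 1*3^i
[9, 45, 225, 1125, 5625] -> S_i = 9*5^i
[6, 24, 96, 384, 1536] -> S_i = 6*4^i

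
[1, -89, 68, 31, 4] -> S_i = Random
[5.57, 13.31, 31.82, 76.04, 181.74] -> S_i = 5.57*2.39^i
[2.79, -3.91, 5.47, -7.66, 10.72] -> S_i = 2.79*(-1.40)^i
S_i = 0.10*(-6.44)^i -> [0.1, -0.64, 4.15, -26.71, 172.01]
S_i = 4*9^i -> [4, 36, 324, 2916, 26244]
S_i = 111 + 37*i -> [111, 148, 185, 222, 259]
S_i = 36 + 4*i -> [36, 40, 44, 48, 52]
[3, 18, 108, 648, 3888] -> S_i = 3*6^i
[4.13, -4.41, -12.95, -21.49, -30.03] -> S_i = 4.13 + -8.54*i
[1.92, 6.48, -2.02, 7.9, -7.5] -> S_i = Random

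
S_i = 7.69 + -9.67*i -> [7.69, -1.98, -11.65, -21.32, -30.99]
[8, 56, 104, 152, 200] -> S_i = 8 + 48*i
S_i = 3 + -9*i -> [3, -6, -15, -24, -33]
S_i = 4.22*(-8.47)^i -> [4.22, -35.74, 302.75, -2564.26, 21719.31]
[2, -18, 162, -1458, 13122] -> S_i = 2*-9^i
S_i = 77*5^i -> [77, 385, 1925, 9625, 48125]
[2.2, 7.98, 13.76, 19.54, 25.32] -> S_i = 2.20 + 5.78*i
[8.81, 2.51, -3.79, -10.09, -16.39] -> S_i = 8.81 + -6.30*i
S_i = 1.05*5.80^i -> [1.05, 6.09, 35.32, 204.87, 1188.23]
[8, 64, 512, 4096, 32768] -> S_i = 8*8^i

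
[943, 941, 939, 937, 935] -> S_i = 943 + -2*i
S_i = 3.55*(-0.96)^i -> [3.55, -3.41, 3.27, -3.14, 3.02]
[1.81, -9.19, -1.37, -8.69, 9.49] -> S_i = Random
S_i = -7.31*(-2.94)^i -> [-7.31, 21.49, -63.18, 185.76, -546.14]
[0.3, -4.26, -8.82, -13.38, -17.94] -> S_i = 0.30 + -4.56*i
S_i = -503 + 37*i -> [-503, -466, -429, -392, -355]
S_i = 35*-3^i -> [35, -105, 315, -945, 2835]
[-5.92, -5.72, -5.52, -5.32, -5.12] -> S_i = -5.92 + 0.20*i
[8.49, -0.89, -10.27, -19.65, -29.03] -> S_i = 8.49 + -9.38*i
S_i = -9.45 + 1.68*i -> [-9.45, -7.77, -6.09, -4.41, -2.73]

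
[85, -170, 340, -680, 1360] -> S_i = 85*-2^i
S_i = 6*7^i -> [6, 42, 294, 2058, 14406]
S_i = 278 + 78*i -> [278, 356, 434, 512, 590]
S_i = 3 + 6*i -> [3, 9, 15, 21, 27]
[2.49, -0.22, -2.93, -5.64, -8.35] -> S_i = 2.49 + -2.71*i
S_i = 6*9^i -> [6, 54, 486, 4374, 39366]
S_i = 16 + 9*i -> [16, 25, 34, 43, 52]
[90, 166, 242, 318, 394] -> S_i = 90 + 76*i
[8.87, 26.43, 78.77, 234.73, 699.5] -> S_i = 8.87*2.98^i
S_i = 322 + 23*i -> [322, 345, 368, 391, 414]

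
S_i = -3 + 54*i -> [-3, 51, 105, 159, 213]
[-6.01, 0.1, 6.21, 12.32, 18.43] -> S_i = -6.01 + 6.11*i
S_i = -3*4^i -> [-3, -12, -48, -192, -768]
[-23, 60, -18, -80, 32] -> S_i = Random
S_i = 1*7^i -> [1, 7, 49, 343, 2401]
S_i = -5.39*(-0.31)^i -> [-5.39, 1.67, -0.52, 0.16, -0.05]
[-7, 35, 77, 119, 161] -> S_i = -7 + 42*i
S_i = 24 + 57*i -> [24, 81, 138, 195, 252]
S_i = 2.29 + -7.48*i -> [2.29, -5.19, -12.67, -20.15, -27.63]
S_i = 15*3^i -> [15, 45, 135, 405, 1215]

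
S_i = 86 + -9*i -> [86, 77, 68, 59, 50]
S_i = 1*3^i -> [1, 3, 9, 27, 81]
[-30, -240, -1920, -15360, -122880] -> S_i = -30*8^i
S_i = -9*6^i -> [-9, -54, -324, -1944, -11664]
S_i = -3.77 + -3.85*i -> [-3.77, -7.62, -11.47, -15.32, -19.17]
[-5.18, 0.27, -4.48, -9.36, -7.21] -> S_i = Random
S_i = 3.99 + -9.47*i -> [3.99, -5.48, -14.95, -24.42, -33.89]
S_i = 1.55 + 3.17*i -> [1.55, 4.72, 7.89, 11.06, 14.23]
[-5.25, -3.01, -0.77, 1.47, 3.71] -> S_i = -5.25 + 2.24*i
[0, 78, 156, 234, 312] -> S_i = 0 + 78*i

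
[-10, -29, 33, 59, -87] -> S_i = Random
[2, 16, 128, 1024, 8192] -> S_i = 2*8^i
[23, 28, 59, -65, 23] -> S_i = Random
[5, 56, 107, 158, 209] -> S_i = 5 + 51*i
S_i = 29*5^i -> [29, 145, 725, 3625, 18125]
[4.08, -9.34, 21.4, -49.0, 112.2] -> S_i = 4.08*(-2.29)^i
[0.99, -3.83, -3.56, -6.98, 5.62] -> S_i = Random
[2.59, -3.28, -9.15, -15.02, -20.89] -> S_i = 2.59 + -5.87*i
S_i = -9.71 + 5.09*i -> [-9.71, -4.62, 0.47, 5.56, 10.65]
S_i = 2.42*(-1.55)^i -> [2.42, -3.75, 5.81, -9.01, 13.97]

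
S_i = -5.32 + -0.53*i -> [-5.32, -5.85, -6.38, -6.91, -7.44]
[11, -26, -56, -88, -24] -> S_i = Random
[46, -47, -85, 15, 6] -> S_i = Random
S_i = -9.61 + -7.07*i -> [-9.61, -16.68, -23.75, -30.82, -37.89]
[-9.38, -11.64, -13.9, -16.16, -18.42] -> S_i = -9.38 + -2.26*i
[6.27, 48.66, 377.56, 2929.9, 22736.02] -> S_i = 6.27*7.76^i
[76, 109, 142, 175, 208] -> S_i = 76 + 33*i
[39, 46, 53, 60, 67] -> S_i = 39 + 7*i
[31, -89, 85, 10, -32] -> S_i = Random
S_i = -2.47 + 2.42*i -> [-2.47, -0.05, 2.37, 4.79, 7.21]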